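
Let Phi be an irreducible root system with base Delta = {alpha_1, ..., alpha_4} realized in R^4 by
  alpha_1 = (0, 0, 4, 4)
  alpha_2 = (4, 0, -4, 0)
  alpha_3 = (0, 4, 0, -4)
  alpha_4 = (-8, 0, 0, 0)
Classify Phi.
C_4 (sp(8))

Compute the Cartan integers a_ij = 2(alpha_i, alpha_j)/(alpha_j, alpha_j); the resulting 4x4 Cartan matrix is
[[2, -1, -1, 0], [-1, 2, 0, -1], [-1, 0, 2, 0], [0, -2, 0, 2]].
The roots have two lengths (squared-length ratio 2:1); the short ones are alpha_{1,2,3}. The associated Dynkin diagram is a chain of 4 nodes with a double edge at one end; the terminal node there is the unique long simple root (C_4), so the type is C_4 (the algebra sp(8)).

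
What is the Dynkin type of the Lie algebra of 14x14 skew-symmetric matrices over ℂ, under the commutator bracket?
D_7

This is so(14) with 14 even, which has dimension 14(14-1)/2 = 91 and rank 14/2 = 7. In the classification of classical Lie algebras, the orthogonal algebra so(2n) in an even number of variables has type D_n; here n = 7, so the Dynkin diagram is a chain of 5 nodes with a fork of two nodes at one end (D_7). Hence the type is D_7.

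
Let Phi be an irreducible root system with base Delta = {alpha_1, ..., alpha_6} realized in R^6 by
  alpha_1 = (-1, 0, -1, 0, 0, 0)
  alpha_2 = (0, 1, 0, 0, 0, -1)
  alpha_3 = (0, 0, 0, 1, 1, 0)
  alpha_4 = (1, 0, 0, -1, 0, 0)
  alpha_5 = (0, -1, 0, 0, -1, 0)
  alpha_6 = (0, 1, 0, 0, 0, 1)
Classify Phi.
Compute the Cartan integers a_ij = 2(alpha_i, alpha_j)/(alpha_j, alpha_j); the resulting 6x6 Cartan matrix is
[[2, 0, 0, -1, 0, 0], [0, 2, 0, 0, -1, 0], [0, 0, 2, -1, -1, 0], [-1, 0, -1, 2, 0, 0], [0, -1, -1, 0, 2, -1], [0, 0, 0, 0, -1, 2]].
All simple roots have the same length, so the diagram is simply laced. The associated Dynkin diagram is a chain of 4 nodes with a fork of two nodes at one end (D_6), so the type is D_6 (the algebra so(12)).

D_6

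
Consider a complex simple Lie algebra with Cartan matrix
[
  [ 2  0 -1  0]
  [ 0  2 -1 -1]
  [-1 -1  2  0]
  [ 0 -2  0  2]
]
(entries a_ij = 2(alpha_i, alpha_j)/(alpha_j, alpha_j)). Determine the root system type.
type C_4

The matrix has rank 4 with 2's on the diagonal. Reading the off-diagonal entries as Dynkin edges (a single edge where a_ij = a_ji = -1; a double or triple edge where a_ij * a_ji = 2 or 3), the diagram is a chain of 4 nodes with a double edge at one end; the terminal node there is the unique long simple root (C_4). One simple-root ordering that puts it in standard form is (alpha_1, alpha_3, alpha_2, alpha_4). So the algebra is type C_4, i.e. sp(8).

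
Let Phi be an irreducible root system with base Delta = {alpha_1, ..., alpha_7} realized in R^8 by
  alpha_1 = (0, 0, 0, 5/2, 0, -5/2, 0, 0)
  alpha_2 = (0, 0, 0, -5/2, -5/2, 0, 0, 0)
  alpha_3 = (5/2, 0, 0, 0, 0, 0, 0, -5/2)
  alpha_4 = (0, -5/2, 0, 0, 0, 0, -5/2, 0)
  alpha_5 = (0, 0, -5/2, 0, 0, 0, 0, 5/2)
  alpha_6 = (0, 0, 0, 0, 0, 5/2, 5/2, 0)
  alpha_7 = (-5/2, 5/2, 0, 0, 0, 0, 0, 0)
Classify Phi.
Compute the Cartan integers a_ij = 2(alpha_i, alpha_j)/(alpha_j, alpha_j); the resulting 7x7 Cartan matrix is
[[2, -1, 0, 0, 0, -1, 0], [-1, 2, 0, 0, 0, 0, 0], [0, 0, 2, 0, -1, 0, -1], [0, 0, 0, 2, 0, -1, -1], [0, 0, -1, 0, 2, 0, 0], [-1, 0, 0, -1, 0, 2, 0], [0, 0, -1, -1, 0, 0, 2]].
All simple roots have the same length, so the diagram is simply laced. The associated Dynkin diagram is a chain of 7 nodes with single edges (A_7), so the type is A_7 (the algebra sl(8)).

A_7 (sl(8))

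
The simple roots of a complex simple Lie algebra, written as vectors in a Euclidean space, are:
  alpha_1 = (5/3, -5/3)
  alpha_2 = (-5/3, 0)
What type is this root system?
Compute the Cartan integers a_ij = 2(alpha_i, alpha_j)/(alpha_j, alpha_j); the resulting 2x2 Cartan matrix is
[[2, -2], [-1, 2]].
The roots have two lengths (squared-length ratio 2:1); the short ones are alpha_{2}. The associated Dynkin diagram is a chain of 2 nodes with a double edge at one end; the terminal node there is the unique short simple root (B_2), so the type is B_2 (the algebra so(5)).

type B_2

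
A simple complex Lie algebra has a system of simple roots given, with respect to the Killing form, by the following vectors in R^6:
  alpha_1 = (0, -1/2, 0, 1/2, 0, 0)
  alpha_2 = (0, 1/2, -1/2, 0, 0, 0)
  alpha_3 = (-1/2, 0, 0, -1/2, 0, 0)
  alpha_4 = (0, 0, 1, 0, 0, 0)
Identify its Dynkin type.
Compute the Cartan integers a_ij = 2(alpha_i, alpha_j)/(alpha_j, alpha_j); the resulting 4x4 Cartan matrix is
[[2, -1, -1, 0], [-1, 2, 0, -1], [-1, 0, 2, 0], [0, -2, 0, 2]].
The roots have two lengths (squared-length ratio 2:1); the short ones are alpha_{1,2,3}. The associated Dynkin diagram is a chain of 4 nodes with a double edge at one end; the terminal node there is the unique long simple root (C_4), so the type is C_4 (the algebra sp(8)).

type C_4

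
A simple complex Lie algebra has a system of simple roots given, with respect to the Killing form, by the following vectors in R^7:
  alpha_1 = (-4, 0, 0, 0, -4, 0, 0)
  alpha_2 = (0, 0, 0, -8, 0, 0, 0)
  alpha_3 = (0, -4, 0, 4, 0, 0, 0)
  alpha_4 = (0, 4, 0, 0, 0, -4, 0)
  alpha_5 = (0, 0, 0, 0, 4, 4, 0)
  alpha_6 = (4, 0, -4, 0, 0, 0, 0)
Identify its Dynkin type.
Compute the Cartan integers a_ij = 2(alpha_i, alpha_j)/(alpha_j, alpha_j); the resulting 6x6 Cartan matrix is
[[2, 0, 0, 0, -1, -1], [0, 2, -2, 0, 0, 0], [0, -1, 2, -1, 0, 0], [0, 0, -1, 2, -1, 0], [-1, 0, 0, -1, 2, 0], [-1, 0, 0, 0, 0, 2]].
The roots have two lengths (squared-length ratio 2:1); the short ones are alpha_{1,3,4,5,6}. The associated Dynkin diagram is a chain of 6 nodes with a double edge at one end; the terminal node there is the unique long simple root (C_6), so the type is C_6 (the algebra sp(12)).

type C_6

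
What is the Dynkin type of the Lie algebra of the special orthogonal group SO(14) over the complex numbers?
D_7 (so(14))

This is so(14) with 14 even, which has dimension 14(14-1)/2 = 91 and rank 14/2 = 7. In the classification of classical Lie algebras, the orthogonal algebra so(2n) in an even number of variables has type D_n; here n = 7, so the Dynkin diagram is a chain of 5 nodes with a fork of two nodes at one end (D_7). Hence the type is D_7.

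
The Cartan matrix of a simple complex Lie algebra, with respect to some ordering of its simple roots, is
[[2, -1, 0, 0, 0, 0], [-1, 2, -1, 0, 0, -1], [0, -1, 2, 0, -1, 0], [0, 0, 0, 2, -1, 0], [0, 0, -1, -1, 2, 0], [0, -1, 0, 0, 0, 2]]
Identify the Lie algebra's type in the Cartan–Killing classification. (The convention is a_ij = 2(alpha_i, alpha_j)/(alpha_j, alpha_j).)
type D_6

The matrix has rank 6 with 2's on the diagonal. Reading the off-diagonal entries as Dynkin edges (a single edge where a_ij = a_ji = -1; a double or triple edge where a_ij * a_ji = 2 or 3), the diagram is a chain of 4 nodes with a fork of two nodes at one end (D_6). One simple-root ordering that puts it in standard form is (alpha_4, alpha_5, alpha_3, alpha_2, alpha_1, alpha_6). So the algebra is type D_6, i.e. so(12).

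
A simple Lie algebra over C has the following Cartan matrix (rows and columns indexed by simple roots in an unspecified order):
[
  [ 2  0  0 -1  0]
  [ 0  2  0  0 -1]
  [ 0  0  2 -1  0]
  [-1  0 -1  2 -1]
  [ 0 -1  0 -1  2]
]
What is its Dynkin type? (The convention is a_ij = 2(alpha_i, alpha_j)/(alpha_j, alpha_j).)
The matrix has rank 5 with 2's on the diagonal. Reading the off-diagonal entries as Dynkin edges (a single edge where a_ij = a_ji = -1; a double or triple edge where a_ij * a_ji = 2 or 3), the diagram is a chain of 3 nodes with a fork of two nodes at one end (D_5). One simple-root ordering that puts it in standard form is (alpha_2, alpha_5, alpha_4, alpha_3, alpha_1). So the algebra is type D_5, i.e. so(10).

D_5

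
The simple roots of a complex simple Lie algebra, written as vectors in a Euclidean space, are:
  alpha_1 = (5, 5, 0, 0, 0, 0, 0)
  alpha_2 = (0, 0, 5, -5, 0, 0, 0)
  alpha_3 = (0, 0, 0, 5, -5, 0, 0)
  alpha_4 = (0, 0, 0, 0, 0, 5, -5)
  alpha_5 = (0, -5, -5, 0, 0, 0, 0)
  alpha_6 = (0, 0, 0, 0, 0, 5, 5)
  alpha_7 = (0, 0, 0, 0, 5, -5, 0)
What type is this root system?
Compute the Cartan integers a_ij = 2(alpha_i, alpha_j)/(alpha_j, alpha_j); the resulting 7x7 Cartan matrix is
[[2, 0, 0, 0, -1, 0, 0], [0, 2, -1, 0, -1, 0, 0], [0, -1, 2, 0, 0, 0, -1], [0, 0, 0, 2, 0, 0, -1], [-1, -1, 0, 0, 2, 0, 0], [0, 0, 0, 0, 0, 2, -1], [0, 0, -1, -1, 0, -1, 2]].
All simple roots have the same length, so the diagram is simply laced. The associated Dynkin diagram is a chain of 5 nodes with a fork of two nodes at one end (D_7), so the type is D_7 (the algebra so(14)).

type D_7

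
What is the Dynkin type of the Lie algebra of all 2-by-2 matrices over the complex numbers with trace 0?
A_1

This is sl(2), which has dimension 2^2 - 1 = 3 and rank 2 - 1 = 1 (a Cartan subalgebra is the diagonal traceless matrices). In the classification of classical Lie algebras, the special linear algebra sl(n+1) has type A_n; here n = 1, so the Dynkin diagram is a chain of 1 nodes with single edges (A_1). Hence the type is A_1.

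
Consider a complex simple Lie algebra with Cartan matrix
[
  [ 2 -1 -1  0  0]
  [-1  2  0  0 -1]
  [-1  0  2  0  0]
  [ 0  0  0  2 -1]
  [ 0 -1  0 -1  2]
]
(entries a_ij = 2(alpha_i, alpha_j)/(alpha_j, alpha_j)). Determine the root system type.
A_5 (sl(6))

The matrix has rank 5 with 2's on the diagonal. Reading the off-diagonal entries as Dynkin edges (a single edge where a_ij = a_ji = -1; a double or triple edge where a_ij * a_ji = 2 or 3), the diagram is a chain of 5 nodes with single edges (A_5). One simple-root ordering that puts it in standard form is (alpha_3, alpha_1, alpha_2, alpha_5, alpha_4). So the algebra is type A_5, i.e. sl(6).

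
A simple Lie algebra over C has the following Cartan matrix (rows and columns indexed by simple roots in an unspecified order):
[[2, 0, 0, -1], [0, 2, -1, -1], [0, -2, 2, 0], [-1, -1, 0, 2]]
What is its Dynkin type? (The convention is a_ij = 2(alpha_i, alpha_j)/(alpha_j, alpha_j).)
C_4 (sp(8))

The matrix has rank 4 with 2's on the diagonal. Reading the off-diagonal entries as Dynkin edges (a single edge where a_ij = a_ji = -1; a double or triple edge where a_ij * a_ji = 2 or 3), the diagram is a chain of 4 nodes with a double edge at one end; the terminal node there is the unique long simple root (C_4). One simple-root ordering that puts it in standard form is (alpha_1, alpha_4, alpha_2, alpha_3). So the algebra is type C_4, i.e. sp(8).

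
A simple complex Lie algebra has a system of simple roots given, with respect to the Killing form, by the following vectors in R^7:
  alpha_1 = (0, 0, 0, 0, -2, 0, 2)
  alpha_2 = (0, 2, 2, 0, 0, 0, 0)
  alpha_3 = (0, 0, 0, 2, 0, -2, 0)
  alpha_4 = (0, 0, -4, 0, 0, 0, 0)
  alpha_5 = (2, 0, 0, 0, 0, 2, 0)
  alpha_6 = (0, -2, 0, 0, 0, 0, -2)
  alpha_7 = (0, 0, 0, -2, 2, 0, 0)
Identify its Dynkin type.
C7

Compute the Cartan integers a_ij = 2(alpha_i, alpha_j)/(alpha_j, alpha_j); the resulting 7x7 Cartan matrix is
[[2, 0, 0, 0, 0, -1, -1], [0, 2, 0, -1, 0, -1, 0], [0, 0, 2, 0, -1, 0, -1], [0, -2, 0, 2, 0, 0, 0], [0, 0, -1, 0, 2, 0, 0], [-1, -1, 0, 0, 0, 2, 0], [-1, 0, -1, 0, 0, 0, 2]].
The roots have two lengths (squared-length ratio 2:1); the short ones are alpha_{1,2,3,5,6,7}. The associated Dynkin diagram is a chain of 7 nodes with a double edge at one end; the terminal node there is the unique long simple root (C_7), so the type is C_7 (the algebra sp(14)).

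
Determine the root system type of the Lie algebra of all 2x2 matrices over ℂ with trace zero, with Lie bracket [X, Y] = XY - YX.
This is sl(2), which has dimension 2^2 - 1 = 3 and rank 2 - 1 = 1 (a Cartan subalgebra is the diagonal traceless matrices). In the classification of classical Lie algebras, the special linear algebra sl(n+1) has type A_n; here n = 1, so the Dynkin diagram is a chain of 1 nodes with single edges (A_1). Hence the type is A_1.

type A_1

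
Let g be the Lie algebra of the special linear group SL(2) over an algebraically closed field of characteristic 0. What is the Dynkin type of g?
A1

This is sl(2), which has dimension 2^2 - 1 = 3 and rank 2 - 1 = 1 (a Cartan subalgebra is the diagonal traceless matrices). In the classification of classical Lie algebras, the special linear algebra sl(n+1) has type A_n; here n = 1, so the Dynkin diagram is a chain of 1 nodes with single edges (A_1). Hence the type is A_1.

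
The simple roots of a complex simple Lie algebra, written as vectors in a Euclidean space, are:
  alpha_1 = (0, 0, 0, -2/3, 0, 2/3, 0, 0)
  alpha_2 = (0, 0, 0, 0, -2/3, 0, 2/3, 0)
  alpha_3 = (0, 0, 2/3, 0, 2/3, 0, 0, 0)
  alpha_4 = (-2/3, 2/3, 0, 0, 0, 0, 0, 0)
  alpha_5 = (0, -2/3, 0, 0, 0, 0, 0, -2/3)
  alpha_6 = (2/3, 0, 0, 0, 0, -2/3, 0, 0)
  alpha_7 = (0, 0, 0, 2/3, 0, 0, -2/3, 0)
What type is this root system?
A_7

Compute the Cartan integers a_ij = 2(alpha_i, alpha_j)/(alpha_j, alpha_j); the resulting 7x7 Cartan matrix is
[[2, 0, 0, 0, 0, -1, -1], [0, 2, -1, 0, 0, 0, -1], [0, -1, 2, 0, 0, 0, 0], [0, 0, 0, 2, -1, -1, 0], [0, 0, 0, -1, 2, 0, 0], [-1, 0, 0, -1, 0, 2, 0], [-1, -1, 0, 0, 0, 0, 2]].
All simple roots have the same length, so the diagram is simply laced. The associated Dynkin diagram is a chain of 7 nodes with single edges (A_7), so the type is A_7 (the algebra sl(8)).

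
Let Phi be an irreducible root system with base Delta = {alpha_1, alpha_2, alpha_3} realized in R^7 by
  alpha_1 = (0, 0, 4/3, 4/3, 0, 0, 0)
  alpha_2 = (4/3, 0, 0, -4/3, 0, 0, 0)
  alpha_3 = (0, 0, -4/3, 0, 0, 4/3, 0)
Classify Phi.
A_3 (sl(4))

Compute the Cartan integers a_ij = 2(alpha_i, alpha_j)/(alpha_j, alpha_j); the resulting 3x3 Cartan matrix is
[[2, -1, -1], [-1, 2, 0], [-1, 0, 2]].
All simple roots have the same length, so the diagram is simply laced. The associated Dynkin diagram is a chain of 3 nodes with single edges (A_3), so the type is A_3 (the algebra sl(4)).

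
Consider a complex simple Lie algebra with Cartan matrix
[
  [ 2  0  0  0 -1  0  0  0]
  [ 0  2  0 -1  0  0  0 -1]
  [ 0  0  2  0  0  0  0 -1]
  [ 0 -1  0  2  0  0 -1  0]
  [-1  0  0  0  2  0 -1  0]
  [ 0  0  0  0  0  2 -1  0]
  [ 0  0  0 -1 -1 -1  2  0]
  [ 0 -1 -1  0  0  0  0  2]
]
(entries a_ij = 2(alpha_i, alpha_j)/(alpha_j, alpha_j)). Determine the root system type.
The matrix has rank 8 with 2's on the diagonal. Reading the off-diagonal entries as Dynkin edges (a single edge where a_ij = a_ji = -1; a double or triple edge where a_ij * a_ji = 2 or 3), the diagram is a chain of 7 nodes with one extra node attached to the third node from one end (E_8). One simple-root ordering that puts it in standard form is (alpha_1, alpha_6, alpha_5, alpha_7, alpha_4, alpha_2, alpha_8, alpha_3). So the algebra is type E_8.

type E_8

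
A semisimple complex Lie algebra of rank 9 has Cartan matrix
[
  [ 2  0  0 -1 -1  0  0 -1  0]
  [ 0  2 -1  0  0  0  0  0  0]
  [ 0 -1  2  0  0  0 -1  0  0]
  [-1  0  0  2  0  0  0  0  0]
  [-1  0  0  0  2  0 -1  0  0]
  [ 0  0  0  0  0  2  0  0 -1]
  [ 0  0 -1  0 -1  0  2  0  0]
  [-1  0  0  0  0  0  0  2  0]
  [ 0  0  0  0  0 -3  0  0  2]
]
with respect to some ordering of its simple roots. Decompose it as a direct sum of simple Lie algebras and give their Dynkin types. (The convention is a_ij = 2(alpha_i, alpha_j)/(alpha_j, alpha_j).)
D_7 (so(14)) ⊕ G_2

The diagram associated to this matrix has two connected components: the simple roots {alpha_1, alpha_2, alpha_3, alpha_4, alpha_5, alpha_7, alpha_8} form a chain of 5 nodes with a fork of two nodes at one end (D_7), and {alpha_6, alpha_9} form two nodes joined by a triple edge (G_2). A semisimple Lie algebra decomposes uniquely as the direct sum of simple ideals, one per connected component of its Dynkin diagram, so g ≅ D_7 ⊕ G_2 (dimension 91 + 14 = 105).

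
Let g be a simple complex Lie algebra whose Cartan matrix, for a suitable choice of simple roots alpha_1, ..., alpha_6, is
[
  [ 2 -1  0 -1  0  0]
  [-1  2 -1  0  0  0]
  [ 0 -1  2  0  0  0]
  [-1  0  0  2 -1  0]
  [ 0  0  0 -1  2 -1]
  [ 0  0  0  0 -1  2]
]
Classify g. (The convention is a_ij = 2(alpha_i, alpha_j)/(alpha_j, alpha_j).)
A_6 (sl(7))

The matrix has rank 6 with 2's on the diagonal. Reading the off-diagonal entries as Dynkin edges (a single edge where a_ij = a_ji = -1; a double or triple edge where a_ij * a_ji = 2 or 3), the diagram is a chain of 6 nodes with single edges (A_6). One simple-root ordering that puts it in standard form is (alpha_3, alpha_2, alpha_1, alpha_4, alpha_5, alpha_6). So the algebra is type A_6, i.e. sl(7).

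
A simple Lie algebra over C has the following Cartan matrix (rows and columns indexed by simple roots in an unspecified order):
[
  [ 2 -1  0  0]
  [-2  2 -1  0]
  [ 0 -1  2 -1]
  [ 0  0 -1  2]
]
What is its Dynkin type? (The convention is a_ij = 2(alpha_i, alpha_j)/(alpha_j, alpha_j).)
B_4 (so(9))

The matrix has rank 4 with 2's on the diagonal. Reading the off-diagonal entries as Dynkin edges (a single edge where a_ij = a_ji = -1; a double or triple edge where a_ij * a_ji = 2 or 3), the diagram is a chain of 4 nodes with a double edge at one end; the terminal node there is the unique short simple root (B_4). One simple-root ordering that puts it in standard form is (alpha_4, alpha_3, alpha_2, alpha_1). So the algebra is type B_4, i.e. so(9).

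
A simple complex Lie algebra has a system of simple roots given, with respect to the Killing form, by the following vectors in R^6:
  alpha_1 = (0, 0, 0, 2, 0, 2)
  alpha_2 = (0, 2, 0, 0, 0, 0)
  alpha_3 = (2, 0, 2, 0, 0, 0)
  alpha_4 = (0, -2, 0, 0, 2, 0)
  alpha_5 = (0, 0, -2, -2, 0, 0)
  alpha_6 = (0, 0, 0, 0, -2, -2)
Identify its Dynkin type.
Compute the Cartan integers a_ij = 2(alpha_i, alpha_j)/(alpha_j, alpha_j); the resulting 6x6 Cartan matrix is
[[2, 0, 0, 0, -1, -1], [0, 2, 0, -1, 0, 0], [0, 0, 2, 0, -1, 0], [0, -2, 0, 2, 0, -1], [-1, 0, -1, 0, 2, 0], [-1, 0, 0, -1, 0, 2]].
The roots have two lengths (squared-length ratio 2:1); the short ones are alpha_{2}. The associated Dynkin diagram is a chain of 6 nodes with a double edge at one end; the terminal node there is the unique short simple root (B_6), so the type is B_6 (the algebra so(13)).

type B_6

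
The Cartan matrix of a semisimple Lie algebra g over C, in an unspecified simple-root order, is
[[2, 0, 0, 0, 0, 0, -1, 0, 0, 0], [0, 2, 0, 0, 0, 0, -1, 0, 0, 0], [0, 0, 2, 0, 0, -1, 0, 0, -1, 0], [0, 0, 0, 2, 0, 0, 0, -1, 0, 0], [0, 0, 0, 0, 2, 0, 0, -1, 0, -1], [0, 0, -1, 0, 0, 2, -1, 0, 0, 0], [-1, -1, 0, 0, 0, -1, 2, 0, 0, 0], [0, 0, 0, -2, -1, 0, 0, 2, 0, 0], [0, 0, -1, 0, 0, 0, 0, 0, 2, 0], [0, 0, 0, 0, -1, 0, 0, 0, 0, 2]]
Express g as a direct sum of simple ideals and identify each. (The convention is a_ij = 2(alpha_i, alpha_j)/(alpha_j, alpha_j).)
The diagram associated to this matrix has two connected components: the simple roots {alpha_4, alpha_5, alpha_8, alpha_10} form a chain of 4 nodes with a double edge at one end; the terminal node there is the unique short simple root (B_4), and {alpha_1, alpha_2, alpha_3, alpha_6, alpha_7, alpha_9} form a chain of 4 nodes with a fork of two nodes at one end (D_6). A semisimple Lie algebra decomposes uniquely as the direct sum of simple ideals, one per connected component of its Dynkin diagram, so g ≅ B_4 ⊕ D_6 (dimension 36 + 66 = 102).

type B_4 + type D_6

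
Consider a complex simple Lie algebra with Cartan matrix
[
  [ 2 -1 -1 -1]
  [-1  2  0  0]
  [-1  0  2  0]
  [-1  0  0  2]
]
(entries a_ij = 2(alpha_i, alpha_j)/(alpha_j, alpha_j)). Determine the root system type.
The matrix has rank 4 with 2's on the diagonal. Reading the off-diagonal entries as Dynkin edges (a single edge where a_ij = a_ji = -1; a double or triple edge where a_ij * a_ji = 2 or 3), the diagram is a chain of 2 nodes with a fork of two nodes at one end (D_4). One simple-root ordering that puts it in standard form is (alpha_4, alpha_1, alpha_3, alpha_2). So the algebra is type D_4, i.e. so(8).

type D_4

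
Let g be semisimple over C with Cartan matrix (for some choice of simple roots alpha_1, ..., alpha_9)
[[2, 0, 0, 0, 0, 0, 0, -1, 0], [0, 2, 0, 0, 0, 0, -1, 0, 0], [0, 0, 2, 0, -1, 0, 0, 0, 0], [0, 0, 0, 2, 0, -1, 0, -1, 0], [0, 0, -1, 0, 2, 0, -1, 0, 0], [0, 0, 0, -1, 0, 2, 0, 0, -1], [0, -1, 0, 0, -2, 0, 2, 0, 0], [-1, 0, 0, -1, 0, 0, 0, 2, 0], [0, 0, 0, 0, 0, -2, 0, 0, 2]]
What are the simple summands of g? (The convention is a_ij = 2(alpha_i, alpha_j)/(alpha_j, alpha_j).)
The diagram associated to this matrix has two connected components: the simple roots {alpha_1, alpha_4, alpha_6, alpha_8, alpha_9} form a chain of 5 nodes with a double edge at one end; the terminal node there is the unique long simple root (C_5), and {alpha_2, alpha_3, alpha_5, alpha_7} form a chain of 4 nodes with a double edge between the middle two (F_4). A semisimple Lie algebra decomposes uniquely as the direct sum of simple ideals, one per connected component of its Dynkin diagram, so g ≅ C_5 ⊕ F_4 (dimension 55 + 52 = 107).

type C_5 + type F_4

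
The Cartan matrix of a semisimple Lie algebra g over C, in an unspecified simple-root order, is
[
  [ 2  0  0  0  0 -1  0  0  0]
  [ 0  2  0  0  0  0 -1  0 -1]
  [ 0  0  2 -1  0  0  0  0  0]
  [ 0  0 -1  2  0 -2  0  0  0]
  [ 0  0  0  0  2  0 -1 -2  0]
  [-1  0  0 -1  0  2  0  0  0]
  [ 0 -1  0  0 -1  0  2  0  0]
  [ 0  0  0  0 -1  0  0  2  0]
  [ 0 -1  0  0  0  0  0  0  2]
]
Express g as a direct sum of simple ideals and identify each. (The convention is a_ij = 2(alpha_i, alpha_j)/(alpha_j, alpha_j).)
The diagram associated to this matrix has two connected components: the simple roots {alpha_2, alpha_5, alpha_7, alpha_8, alpha_9} form a chain of 5 nodes with a double edge at one end; the terminal node there is the unique short simple root (B_5), and {alpha_1, alpha_3, alpha_4, alpha_6} form a chain of 4 nodes with a double edge between the middle two (F_4). A semisimple Lie algebra decomposes uniquely as the direct sum of simple ideals, one per connected component of its Dynkin diagram, so g ≅ B_5 ⊕ F_4 (dimension 55 + 52 = 107).

B_5 ⊕ F_4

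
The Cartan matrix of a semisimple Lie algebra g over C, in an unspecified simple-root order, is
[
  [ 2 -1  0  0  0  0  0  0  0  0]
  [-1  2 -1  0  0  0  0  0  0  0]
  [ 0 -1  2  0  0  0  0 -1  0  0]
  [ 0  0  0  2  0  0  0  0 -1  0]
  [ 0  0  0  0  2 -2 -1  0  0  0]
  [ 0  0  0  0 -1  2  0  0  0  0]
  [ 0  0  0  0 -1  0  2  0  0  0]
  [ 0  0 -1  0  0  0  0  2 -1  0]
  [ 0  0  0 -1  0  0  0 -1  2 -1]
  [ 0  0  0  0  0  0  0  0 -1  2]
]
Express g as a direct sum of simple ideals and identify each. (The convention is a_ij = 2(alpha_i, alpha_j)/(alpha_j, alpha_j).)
The diagram associated to this matrix has two connected components: the simple roots {alpha_5, alpha_6, alpha_7} form a chain of 3 nodes with a double edge at one end; the terminal node there is the unique short simple root (B_3), and {alpha_1, alpha_2, alpha_3, alpha_4, alpha_8, alpha_9, alpha_10} form a chain of 5 nodes with a fork of two nodes at one end (D_7). A semisimple Lie algebra decomposes uniquely as the direct sum of simple ideals, one per connected component of its Dynkin diagram, so g ≅ B_3 ⊕ D_7 (dimension 21 + 91 = 112).

type B_3 ⊕ type D_7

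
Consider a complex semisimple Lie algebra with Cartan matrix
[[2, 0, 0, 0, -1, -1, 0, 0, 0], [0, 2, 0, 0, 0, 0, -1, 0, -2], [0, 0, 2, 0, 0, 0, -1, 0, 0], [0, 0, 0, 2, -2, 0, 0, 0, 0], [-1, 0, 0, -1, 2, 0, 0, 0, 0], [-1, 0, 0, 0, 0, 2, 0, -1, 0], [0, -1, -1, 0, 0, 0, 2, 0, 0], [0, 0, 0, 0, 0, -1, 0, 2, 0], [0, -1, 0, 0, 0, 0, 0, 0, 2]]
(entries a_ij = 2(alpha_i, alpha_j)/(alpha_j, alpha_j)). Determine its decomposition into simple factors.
B_4 (so(9)) ⊕ C_5 (sp(10))

The diagram associated to this matrix has two connected components: the simple roots {alpha_2, alpha_3, alpha_7, alpha_9} form a chain of 4 nodes with a double edge at one end; the terminal node there is the unique short simple root (B_4), and {alpha_1, alpha_4, alpha_5, alpha_6, alpha_8} form a chain of 5 nodes with a double edge at one end; the terminal node there is the unique long simple root (C_5). A semisimple Lie algebra decomposes uniquely as the direct sum of simple ideals, one per connected component of its Dynkin diagram, so g ≅ B_4 ⊕ C_5 (dimension 36 + 55 = 91).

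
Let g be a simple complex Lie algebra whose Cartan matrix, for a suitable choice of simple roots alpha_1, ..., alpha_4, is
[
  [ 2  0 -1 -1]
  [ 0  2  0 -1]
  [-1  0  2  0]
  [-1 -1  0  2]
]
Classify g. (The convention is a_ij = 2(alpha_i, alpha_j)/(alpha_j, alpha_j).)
The matrix has rank 4 with 2's on the diagonal. Reading the off-diagonal entries as Dynkin edges (a single edge where a_ij = a_ji = -1; a double or triple edge where a_ij * a_ji = 2 or 3), the diagram is a chain of 4 nodes with single edges (A_4). One simple-root ordering that puts it in standard form is (alpha_2, alpha_4, alpha_1, alpha_3). So the algebra is type A_4, i.e. sl(5).

A_4 (sl(5))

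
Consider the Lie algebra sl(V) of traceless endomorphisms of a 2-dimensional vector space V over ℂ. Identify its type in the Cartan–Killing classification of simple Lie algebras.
type A_1

This is sl(2), which has dimension 2^2 - 1 = 3 and rank 2 - 1 = 1 (a Cartan subalgebra is the diagonal traceless matrices). In the classification of classical Lie algebras, the special linear algebra sl(n+1) has type A_n; here n = 1, so the Dynkin diagram is a chain of 1 nodes with single edges (A_1). Hence the type is A_1.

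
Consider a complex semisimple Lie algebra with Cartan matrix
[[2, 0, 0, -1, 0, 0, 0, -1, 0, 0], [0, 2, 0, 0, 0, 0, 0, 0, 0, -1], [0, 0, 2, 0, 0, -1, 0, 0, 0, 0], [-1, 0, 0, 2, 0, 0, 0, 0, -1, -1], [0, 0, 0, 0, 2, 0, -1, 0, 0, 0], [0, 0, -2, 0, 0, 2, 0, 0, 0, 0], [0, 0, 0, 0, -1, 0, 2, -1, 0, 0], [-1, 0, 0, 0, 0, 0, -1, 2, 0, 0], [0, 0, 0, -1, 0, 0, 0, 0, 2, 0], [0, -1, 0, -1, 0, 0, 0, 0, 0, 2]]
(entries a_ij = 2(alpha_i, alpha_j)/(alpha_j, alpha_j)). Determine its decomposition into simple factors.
The diagram associated to this matrix has two connected components: the simple roots {alpha_3, alpha_6} form a chain of 2 nodes with a double edge at one end; the terminal node there is the unique short simple root (B_2), and {alpha_1, alpha_2, alpha_4, alpha_5, alpha_7, alpha_8, alpha_9, alpha_10} form a chain of 7 nodes with one extra node attached to the third node from one end (E_8). A semisimple Lie algebra decomposes uniquely as the direct sum of simple ideals, one per connected component of its Dynkin diagram, so g ≅ B_2 ⊕ E_8 (dimension 10 + 248 = 258).

B2 + E8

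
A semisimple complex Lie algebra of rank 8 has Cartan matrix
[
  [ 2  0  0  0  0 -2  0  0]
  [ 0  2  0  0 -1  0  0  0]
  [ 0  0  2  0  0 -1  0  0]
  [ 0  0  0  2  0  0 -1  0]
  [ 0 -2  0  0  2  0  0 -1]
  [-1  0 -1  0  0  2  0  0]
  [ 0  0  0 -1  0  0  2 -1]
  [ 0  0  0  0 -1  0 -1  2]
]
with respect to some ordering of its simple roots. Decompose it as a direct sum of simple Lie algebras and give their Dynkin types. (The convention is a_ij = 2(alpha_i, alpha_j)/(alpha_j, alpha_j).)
The diagram associated to this matrix has two connected components: the simple roots {alpha_2, alpha_4, alpha_5, alpha_7, alpha_8} form a chain of 5 nodes with a double edge at one end; the terminal node there is the unique short simple root (B_5), and {alpha_1, alpha_3, alpha_6} form a chain of 3 nodes with a double edge at one end; the terminal node there is the unique long simple root (C_3). A semisimple Lie algebra decomposes uniquely as the direct sum of simple ideals, one per connected component of its Dynkin diagram, so g ≅ B_5 ⊕ C_3 (dimension 55 + 21 = 76).

B_5 ⊕ C_3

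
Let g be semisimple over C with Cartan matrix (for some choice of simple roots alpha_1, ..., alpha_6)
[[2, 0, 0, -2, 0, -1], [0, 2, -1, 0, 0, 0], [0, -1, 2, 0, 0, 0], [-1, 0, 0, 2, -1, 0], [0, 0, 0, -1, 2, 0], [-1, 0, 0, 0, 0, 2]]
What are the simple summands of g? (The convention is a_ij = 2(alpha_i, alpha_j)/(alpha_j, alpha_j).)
The diagram associated to this matrix has two connected components: the simple roots {alpha_2, alpha_3} form a chain of 2 nodes with single edges (A_2), and {alpha_1, alpha_4, alpha_5, alpha_6} form a chain of 4 nodes with a double edge between the middle two (F_4). A semisimple Lie algebra decomposes uniquely as the direct sum of simple ideals, one per connected component of its Dynkin diagram, so g ≅ A_2 ⊕ F_4 (dimension 8 + 52 = 60).

type A_2 + type F_4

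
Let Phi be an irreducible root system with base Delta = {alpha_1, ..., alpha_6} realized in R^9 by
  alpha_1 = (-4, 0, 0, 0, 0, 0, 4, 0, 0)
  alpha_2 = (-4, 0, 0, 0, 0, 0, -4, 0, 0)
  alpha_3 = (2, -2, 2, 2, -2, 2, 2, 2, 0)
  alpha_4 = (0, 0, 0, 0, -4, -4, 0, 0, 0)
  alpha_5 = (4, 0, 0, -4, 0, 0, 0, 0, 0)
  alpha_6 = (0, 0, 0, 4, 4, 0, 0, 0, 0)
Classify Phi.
Compute the Cartan integers a_ij = 2(alpha_i, alpha_j)/(alpha_j, alpha_j); the resulting 6x6 Cartan matrix is
[[2, 0, 0, 0, -1, 0], [0, 2, -1, 0, -1, 0], [0, -1, 2, 0, 0, 0], [0, 0, 0, 2, 0, -1], [-1, -1, 0, 0, 2, -1], [0, 0, 0, -1, -1, 2]].
All simple roots have the same length, so the diagram is simply laced. The associated Dynkin diagram is a chain of 5 nodes with one extra node attached to the third node from one end (E_6), so the type is E_6.

E_6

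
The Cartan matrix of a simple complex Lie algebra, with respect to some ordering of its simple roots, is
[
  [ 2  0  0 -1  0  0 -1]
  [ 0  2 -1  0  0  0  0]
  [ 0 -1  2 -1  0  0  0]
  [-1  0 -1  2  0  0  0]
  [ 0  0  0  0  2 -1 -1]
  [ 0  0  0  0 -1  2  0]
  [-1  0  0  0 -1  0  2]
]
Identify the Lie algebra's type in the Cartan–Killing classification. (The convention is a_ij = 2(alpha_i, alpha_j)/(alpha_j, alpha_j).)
The matrix has rank 7 with 2's on the diagonal. Reading the off-diagonal entries as Dynkin edges (a single edge where a_ij = a_ji = -1; a double or triple edge where a_ij * a_ji = 2 or 3), the diagram is a chain of 7 nodes with single edges (A_7). One simple-root ordering that puts it in standard form is (alpha_6, alpha_5, alpha_7, alpha_1, alpha_4, alpha_3, alpha_2). So the algebra is type A_7, i.e. sl(8).

A_7 (sl(8))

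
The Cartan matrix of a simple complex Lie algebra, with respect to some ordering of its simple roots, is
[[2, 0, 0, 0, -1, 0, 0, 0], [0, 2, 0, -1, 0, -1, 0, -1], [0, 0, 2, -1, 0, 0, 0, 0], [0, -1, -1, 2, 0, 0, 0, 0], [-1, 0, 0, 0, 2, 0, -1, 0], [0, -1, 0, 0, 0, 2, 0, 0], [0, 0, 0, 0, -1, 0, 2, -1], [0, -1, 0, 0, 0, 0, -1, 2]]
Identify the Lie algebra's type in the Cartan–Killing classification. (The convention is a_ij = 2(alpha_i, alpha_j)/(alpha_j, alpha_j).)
The matrix has rank 8 with 2's on the diagonal. Reading the off-diagonal entries as Dynkin edges (a single edge where a_ij = a_ji = -1; a double or triple edge where a_ij * a_ji = 2 or 3), the diagram is a chain of 7 nodes with one extra node attached to the third node from one end (E_8). One simple-root ordering that puts it in standard form is (alpha_3, alpha_6, alpha_4, alpha_2, alpha_8, alpha_7, alpha_5, alpha_1). So the algebra is type E_8.

type E_8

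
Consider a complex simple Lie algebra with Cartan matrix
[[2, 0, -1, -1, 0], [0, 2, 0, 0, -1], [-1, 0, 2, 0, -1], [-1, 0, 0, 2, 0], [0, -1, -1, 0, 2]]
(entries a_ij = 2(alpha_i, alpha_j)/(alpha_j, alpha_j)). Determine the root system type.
type A_5

The matrix has rank 5 with 2's on the diagonal. Reading the off-diagonal entries as Dynkin edges (a single edge where a_ij = a_ji = -1; a double or triple edge where a_ij * a_ji = 2 or 3), the diagram is a chain of 5 nodes with single edges (A_5). One simple-root ordering that puts it in standard form is (alpha_2, alpha_5, alpha_3, alpha_1, alpha_4). So the algebra is type A_5, i.e. sl(6).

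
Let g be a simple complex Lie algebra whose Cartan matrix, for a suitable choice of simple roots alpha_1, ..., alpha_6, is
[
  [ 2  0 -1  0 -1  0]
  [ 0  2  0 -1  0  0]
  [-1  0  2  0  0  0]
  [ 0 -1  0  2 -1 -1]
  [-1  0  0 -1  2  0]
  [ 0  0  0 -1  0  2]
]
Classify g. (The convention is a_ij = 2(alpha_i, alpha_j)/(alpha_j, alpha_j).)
type D_6

The matrix has rank 6 with 2's on the diagonal. Reading the off-diagonal entries as Dynkin edges (a single edge where a_ij = a_ji = -1; a double or triple edge where a_ij * a_ji = 2 or 3), the diagram is a chain of 4 nodes with a fork of two nodes at one end (D_6). One simple-root ordering that puts it in standard form is (alpha_3, alpha_1, alpha_5, alpha_4, alpha_6, alpha_2). So the algebra is type D_6, i.e. so(12).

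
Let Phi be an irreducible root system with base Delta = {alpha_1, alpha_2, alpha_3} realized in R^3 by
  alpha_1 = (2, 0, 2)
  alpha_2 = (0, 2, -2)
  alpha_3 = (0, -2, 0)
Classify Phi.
Compute the Cartan integers a_ij = 2(alpha_i, alpha_j)/(alpha_j, alpha_j); the resulting 3x3 Cartan matrix is
[[2, -1, 0], [-1, 2, -2], [0, -1, 2]].
The roots have two lengths (squared-length ratio 2:1); the short ones are alpha_{3}. The associated Dynkin diagram is a chain of 3 nodes with a double edge at one end; the terminal node there is the unique short simple root (B_3), so the type is B_3 (the algebra so(7)).

B_3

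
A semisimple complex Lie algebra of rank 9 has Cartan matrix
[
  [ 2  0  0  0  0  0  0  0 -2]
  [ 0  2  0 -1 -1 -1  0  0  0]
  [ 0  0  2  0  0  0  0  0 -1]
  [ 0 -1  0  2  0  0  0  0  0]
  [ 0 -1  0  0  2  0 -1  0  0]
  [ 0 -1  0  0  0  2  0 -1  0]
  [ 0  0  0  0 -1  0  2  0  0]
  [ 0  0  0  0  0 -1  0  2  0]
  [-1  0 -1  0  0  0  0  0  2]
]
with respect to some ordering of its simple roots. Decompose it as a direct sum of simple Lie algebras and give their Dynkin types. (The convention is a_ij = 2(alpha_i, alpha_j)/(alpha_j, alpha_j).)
type C_3 ⊕ type E_6

The diagram associated to this matrix has two connected components: the simple roots {alpha_1, alpha_3, alpha_9} form a chain of 3 nodes with a double edge at one end; the terminal node there is the unique long simple root (C_3), and {alpha_2, alpha_4, alpha_5, alpha_6, alpha_7, alpha_8} form a chain of 5 nodes with one extra node attached to the third node from one end (E_6). A semisimple Lie algebra decomposes uniquely as the direct sum of simple ideals, one per connected component of its Dynkin diagram, so g ≅ C_3 ⊕ E_6 (dimension 21 + 78 = 99).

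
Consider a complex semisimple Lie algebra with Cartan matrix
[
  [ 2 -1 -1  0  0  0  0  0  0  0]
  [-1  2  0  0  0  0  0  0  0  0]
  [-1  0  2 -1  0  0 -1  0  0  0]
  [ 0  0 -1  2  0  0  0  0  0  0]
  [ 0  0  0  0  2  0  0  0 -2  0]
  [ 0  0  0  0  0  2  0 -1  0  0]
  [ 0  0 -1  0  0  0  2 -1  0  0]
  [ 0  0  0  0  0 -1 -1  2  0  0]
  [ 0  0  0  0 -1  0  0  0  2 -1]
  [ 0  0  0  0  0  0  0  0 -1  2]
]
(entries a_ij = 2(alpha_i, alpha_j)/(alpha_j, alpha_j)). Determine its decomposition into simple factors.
The diagram associated to this matrix has two connected components: the simple roots {alpha_5, alpha_9, alpha_10} form a chain of 3 nodes with a double edge at one end; the terminal node there is the unique long simple root (C_3), and {alpha_1, alpha_2, alpha_3, alpha_4, alpha_6, alpha_7, alpha_8} form a chain of 6 nodes with one extra node attached to the third node from one end (E_7). A semisimple Lie algebra decomposes uniquely as the direct sum of simple ideals, one per connected component of its Dynkin diagram, so g ≅ C_3 ⊕ E_7 (dimension 21 + 133 = 154).

C_3 (sp(6)) ⊕ E_7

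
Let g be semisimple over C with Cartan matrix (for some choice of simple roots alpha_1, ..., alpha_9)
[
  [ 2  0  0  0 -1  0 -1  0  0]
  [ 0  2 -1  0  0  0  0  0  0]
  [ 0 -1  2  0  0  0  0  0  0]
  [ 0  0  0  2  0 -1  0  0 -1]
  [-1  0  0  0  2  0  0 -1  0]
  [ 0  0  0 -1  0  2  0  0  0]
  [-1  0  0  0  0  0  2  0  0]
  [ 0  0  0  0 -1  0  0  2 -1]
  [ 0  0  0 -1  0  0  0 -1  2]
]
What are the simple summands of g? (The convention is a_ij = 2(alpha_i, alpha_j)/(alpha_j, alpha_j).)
The diagram associated to this matrix has two connected components: the simple roots {alpha_2, alpha_3} form a chain of 2 nodes with single edges (A_2), and {alpha_1, alpha_4, alpha_5, alpha_6, alpha_7, alpha_8, alpha_9} form a chain of 7 nodes with single edges (A_7). A semisimple Lie algebra decomposes uniquely as the direct sum of simple ideals, one per connected component of its Dynkin diagram, so g ≅ A_2 ⊕ A_7 (dimension 8 + 63 = 71).

type A_2 + type A_7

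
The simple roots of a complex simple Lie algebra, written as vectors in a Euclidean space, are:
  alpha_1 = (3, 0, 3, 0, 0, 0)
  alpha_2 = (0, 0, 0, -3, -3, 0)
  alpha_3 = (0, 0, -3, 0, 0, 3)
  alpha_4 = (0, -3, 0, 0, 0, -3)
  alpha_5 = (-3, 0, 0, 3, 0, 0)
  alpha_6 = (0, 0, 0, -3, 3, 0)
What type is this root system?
D_6

Compute the Cartan integers a_ij = 2(alpha_i, alpha_j)/(alpha_j, alpha_j); the resulting 6x6 Cartan matrix is
[[2, 0, -1, 0, -1, 0], [0, 2, 0, 0, -1, 0], [-1, 0, 2, -1, 0, 0], [0, 0, -1, 2, 0, 0], [-1, -1, 0, 0, 2, -1], [0, 0, 0, 0, -1, 2]].
All simple roots have the same length, so the diagram is simply laced. The associated Dynkin diagram is a chain of 4 nodes with a fork of two nodes at one end (D_6), so the type is D_6 (the algebra so(12)).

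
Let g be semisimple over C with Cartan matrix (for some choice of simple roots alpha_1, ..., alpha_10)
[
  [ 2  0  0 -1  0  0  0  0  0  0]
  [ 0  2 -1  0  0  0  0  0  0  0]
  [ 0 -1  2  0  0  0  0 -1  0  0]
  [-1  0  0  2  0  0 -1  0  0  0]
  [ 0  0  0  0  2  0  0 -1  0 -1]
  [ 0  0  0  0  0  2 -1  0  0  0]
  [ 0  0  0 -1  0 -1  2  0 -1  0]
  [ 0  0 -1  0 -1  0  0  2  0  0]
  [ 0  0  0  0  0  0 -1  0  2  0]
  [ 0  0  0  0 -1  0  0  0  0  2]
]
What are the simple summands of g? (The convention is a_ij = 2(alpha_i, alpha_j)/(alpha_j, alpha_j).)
The diagram associated to this matrix has two connected components: the simple roots {alpha_2, alpha_3, alpha_5, alpha_8, alpha_10} form a chain of 5 nodes with single edges (A_5), and {alpha_1, alpha_4, alpha_6, alpha_7, alpha_9} form a chain of 3 nodes with a fork of two nodes at one end (D_5). A semisimple Lie algebra decomposes uniquely as the direct sum of simple ideals, one per connected component of its Dynkin diagram, so g ≅ A_5 ⊕ D_5 (dimension 35 + 45 = 80).

A_5 ⊕ D_5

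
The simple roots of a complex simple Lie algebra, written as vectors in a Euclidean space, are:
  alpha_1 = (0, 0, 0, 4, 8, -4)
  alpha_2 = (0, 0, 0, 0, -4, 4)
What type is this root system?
Compute the Cartan integers a_ij = 2(alpha_i, alpha_j)/(alpha_j, alpha_j); the resulting 2x2 Cartan matrix is
[[2, -3], [-1, 2]].
The roots have two lengths (squared-length ratio 3:1); the short ones are alpha_{2}. The associated Dynkin diagram is two nodes joined by a triple edge (G_2), so the type is G_2.

G_2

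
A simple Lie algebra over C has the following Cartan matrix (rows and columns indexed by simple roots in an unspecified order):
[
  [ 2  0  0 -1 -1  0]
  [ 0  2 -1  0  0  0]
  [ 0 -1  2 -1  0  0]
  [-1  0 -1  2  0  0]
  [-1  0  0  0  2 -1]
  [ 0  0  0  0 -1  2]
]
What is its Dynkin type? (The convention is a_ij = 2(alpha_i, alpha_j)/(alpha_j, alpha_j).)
A_6

The matrix has rank 6 with 2's on the diagonal. Reading the off-diagonal entries as Dynkin edges (a single edge where a_ij = a_ji = -1; a double or triple edge where a_ij * a_ji = 2 or 3), the diagram is a chain of 6 nodes with single edges (A_6). One simple-root ordering that puts it in standard form is (alpha_2, alpha_3, alpha_4, alpha_1, alpha_5, alpha_6). So the algebra is type A_6, i.e. sl(7).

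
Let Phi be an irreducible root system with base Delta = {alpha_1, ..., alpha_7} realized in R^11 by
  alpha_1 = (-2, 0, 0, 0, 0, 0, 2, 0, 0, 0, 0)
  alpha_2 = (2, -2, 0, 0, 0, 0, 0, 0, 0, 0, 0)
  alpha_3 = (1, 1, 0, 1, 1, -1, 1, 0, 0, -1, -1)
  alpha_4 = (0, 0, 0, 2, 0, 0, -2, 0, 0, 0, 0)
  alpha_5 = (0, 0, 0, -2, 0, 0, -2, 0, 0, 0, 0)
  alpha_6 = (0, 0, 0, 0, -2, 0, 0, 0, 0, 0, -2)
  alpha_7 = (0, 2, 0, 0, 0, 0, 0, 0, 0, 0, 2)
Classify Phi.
E_7

Compute the Cartan integers a_ij = 2(alpha_i, alpha_j)/(alpha_j, alpha_j); the resulting 7x7 Cartan matrix is
[[2, -1, 0, -1, -1, 0, 0], [-1, 2, 0, 0, 0, 0, -1], [0, 0, 2, 0, -1, 0, 0], [-1, 0, 0, 2, 0, 0, 0], [-1, 0, -1, 0, 2, 0, 0], [0, 0, 0, 0, 0, 2, -1], [0, -1, 0, 0, 0, -1, 2]].
All simple roots have the same length, so the diagram is simply laced. The associated Dynkin diagram is a chain of 6 nodes with one extra node attached to the third node from one end (E_7), so the type is E_7.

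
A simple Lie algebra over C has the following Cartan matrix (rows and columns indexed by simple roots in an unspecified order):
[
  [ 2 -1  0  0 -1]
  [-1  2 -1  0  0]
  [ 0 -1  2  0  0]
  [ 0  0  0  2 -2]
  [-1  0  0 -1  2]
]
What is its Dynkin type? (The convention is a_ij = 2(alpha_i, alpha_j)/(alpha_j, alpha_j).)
The matrix has rank 5 with 2's on the diagonal. Reading the off-diagonal entries as Dynkin edges (a single edge where a_ij = a_ji = -1; a double or triple edge where a_ij * a_ji = 2 or 3), the diagram is a chain of 5 nodes with a double edge at one end; the terminal node there is the unique long simple root (C_5). One simple-root ordering that puts it in standard form is (alpha_3, alpha_2, alpha_1, alpha_5, alpha_4). So the algebra is type C_5, i.e. sp(10).

type C_5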